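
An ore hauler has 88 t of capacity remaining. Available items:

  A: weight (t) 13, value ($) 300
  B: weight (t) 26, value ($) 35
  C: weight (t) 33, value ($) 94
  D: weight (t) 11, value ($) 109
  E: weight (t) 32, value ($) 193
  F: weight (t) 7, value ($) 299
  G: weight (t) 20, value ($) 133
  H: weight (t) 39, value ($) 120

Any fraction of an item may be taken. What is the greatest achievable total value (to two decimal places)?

1049.38

Sort by value per unit weight and fill in that order.
Order: F (299/7=42.71) > A (300/13=23.08) > D (109/11=9.91) > G (133/20=6.65) > E (193/32=6.03) > H (120/39=3.08) > C (94/33=2.85) > B (35/26=1.35)
Fill: take F (7 @ 299) → take A (13 @ 300) → take D (11 @ 109) → take G (20 @ 133) → take E (32 @ 193) → take 5/39 of H → 15.38; 88/88 used.
Total value = 1049.38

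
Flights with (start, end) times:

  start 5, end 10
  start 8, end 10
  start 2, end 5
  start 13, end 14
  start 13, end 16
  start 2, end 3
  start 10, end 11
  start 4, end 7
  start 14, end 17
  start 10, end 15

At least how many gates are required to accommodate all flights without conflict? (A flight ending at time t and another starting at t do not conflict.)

3

Events (time:±→running): 2:+→1 2:+→2 3:-→1 4:+→2 5:-→1 5:+→2 7:-→1 8:+→2 10:-→1 10:-→0 10:+→1 10:+→2 11:-→1 13:+→2 13:+→3 … peak 3.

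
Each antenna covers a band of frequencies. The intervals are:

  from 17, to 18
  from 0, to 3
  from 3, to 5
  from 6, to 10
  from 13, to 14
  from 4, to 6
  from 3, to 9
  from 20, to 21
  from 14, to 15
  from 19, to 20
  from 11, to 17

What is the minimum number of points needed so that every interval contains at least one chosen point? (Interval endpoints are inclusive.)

By right end: [0,3]  [3,5]  [4,6]  [3,9]  [6,10]  [13,14]  [14,15]  [11,17]  [17,18]  [19,20]  [20,21]
[0,3] uncovered → point at 3; [4,6] uncovered → point at 6; [13,14] uncovered → point at 14; [17,18] uncovered → point at 18; [19,20] uncovered → point at 20.
Points: 3, 6, 14, 18, 20 (5 total).

5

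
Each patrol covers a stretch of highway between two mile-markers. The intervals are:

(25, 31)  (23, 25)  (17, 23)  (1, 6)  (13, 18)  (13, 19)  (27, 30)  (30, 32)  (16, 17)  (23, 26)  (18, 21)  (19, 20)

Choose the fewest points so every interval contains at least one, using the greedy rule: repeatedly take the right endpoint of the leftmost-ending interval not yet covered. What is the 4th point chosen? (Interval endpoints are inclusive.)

Process intervals by earliest right end; each time one isn't hit yet, stab at its right endpoint.
Sorted: [1,6] [16,17] [13,18] [13,19] [19,20] [18,21] [17,23] [23,25] [23,26] [27,30] [25,31] [30,32]
{[1,6]} hit by 6; {[16,17],[13,18],[13,19]} hit by 17; {[19,20],[18,21],[17,23]} hit by 20; {[23,25],[23,26]} hit by 25; {[27,30],[25,31],[30,32]} hit by 30.
Points: 6, 17, 20, 25, 30 (5 total).

25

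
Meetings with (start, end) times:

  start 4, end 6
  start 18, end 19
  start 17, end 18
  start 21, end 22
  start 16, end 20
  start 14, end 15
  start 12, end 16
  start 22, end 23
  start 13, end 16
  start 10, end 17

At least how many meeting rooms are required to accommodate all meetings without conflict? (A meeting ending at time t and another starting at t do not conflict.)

starts: [4, 10, 12, 13, 14, 16, 17, 18, 21, 22]
ends:   [6, 15, 16, 16, 17, 18, 19, 20, 22, 23]
s4→1 e6→0 s10→1 s12→2 s13→3 s14→4  — peak 4.

4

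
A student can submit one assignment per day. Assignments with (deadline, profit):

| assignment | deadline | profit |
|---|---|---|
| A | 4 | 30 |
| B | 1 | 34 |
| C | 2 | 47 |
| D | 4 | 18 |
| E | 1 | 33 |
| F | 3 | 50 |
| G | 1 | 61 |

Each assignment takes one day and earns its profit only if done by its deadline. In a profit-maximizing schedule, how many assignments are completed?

4

Sort by profit descending; place each in the latest free slot ≤ its deadline.
Profit order: G=61 F=50 C=47 B=34 E=33 A=30 D=18
Assign: G→slot 1, F→slot 3, C→slot 2, B skipped, E skipped, A→slot 4, D skipped.
Slots: [1:G] [2:C] [3:F] [4:A]
4 of 7 scheduled.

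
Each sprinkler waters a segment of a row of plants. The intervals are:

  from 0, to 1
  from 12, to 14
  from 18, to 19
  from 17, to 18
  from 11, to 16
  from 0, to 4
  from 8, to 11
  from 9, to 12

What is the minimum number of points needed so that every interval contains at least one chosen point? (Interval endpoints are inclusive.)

4

Sorted: [0,1] [0,4] [8,11] [9,12] [12,14] [11,16] [17,18] [18,19]
{[0,1],[0,4]} hit by 1; {[8,11],[9,12]} hit by 11; {[12,14],[11,16]} hit by 14; {[17,18],[18,19]} hit by 18.
Points: 1, 11, 14, 18 (4 total).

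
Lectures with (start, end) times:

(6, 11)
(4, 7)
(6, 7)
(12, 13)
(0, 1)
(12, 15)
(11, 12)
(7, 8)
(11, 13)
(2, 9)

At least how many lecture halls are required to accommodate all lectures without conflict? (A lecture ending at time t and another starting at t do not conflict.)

4

Events (time:±→running): 0:+→1 1:-→0 2:+→1 4:+→2 6:+→3 6:+→4 … peak 4.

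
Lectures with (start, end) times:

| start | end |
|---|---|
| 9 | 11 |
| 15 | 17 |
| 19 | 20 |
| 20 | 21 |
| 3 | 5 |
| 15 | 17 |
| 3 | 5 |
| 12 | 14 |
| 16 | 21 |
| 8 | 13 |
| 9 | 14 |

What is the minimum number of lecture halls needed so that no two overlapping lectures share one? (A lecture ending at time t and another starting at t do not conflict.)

The answer is the maximum number of intervals overlapping at any instant.
starts: [3, 3, 8, 9, 9, 12, 15, 15, 16, 19, 20]
ends:   [5, 5, 11, 13, 14, 14, 17, 17, 20, 21, 21]
s3→1 s3→2 e5→1 e5→0 s8→1 s9→2 s9→3  — peak 3.

3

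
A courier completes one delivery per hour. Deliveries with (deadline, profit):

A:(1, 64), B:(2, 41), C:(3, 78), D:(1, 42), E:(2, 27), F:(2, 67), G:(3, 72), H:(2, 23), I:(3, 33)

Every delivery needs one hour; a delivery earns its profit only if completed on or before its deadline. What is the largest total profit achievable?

Take jobs in profit order; each goes to the latest open slot no later than its deadline.
Profit order: C=78 G=72 F=67 A=64 D=42 B=41 I=33 E=27 H=23
Assign: C→slot 3, G→slot 2, F→slot 1, A skipped, D skipped, B skipped, I skipped, E skipped, H skipped.
Slots: [1:F] [2:G] [3:C]
Profit = 67 + 72 + 78 = 217

217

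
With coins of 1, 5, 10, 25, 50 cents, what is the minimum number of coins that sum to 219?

Greedy: take as many of the largest coin as possible, then repeat with the remainder.
219 − 4×50→19 − 1×10→9 − 1×5→4 − 4×1→0
Total coins = 4 + 1 + 1 + 4 = 10

10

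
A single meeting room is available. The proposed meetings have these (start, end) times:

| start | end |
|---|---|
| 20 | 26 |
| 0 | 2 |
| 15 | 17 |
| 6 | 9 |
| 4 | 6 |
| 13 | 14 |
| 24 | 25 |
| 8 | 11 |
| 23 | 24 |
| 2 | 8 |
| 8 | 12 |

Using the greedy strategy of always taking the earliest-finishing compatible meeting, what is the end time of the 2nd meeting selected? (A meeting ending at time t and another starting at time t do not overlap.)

6

Greedy by earliest finish: after sorting by end time, pick each interval compatible with the last pick.
Sorted by end: (0,2)  (4,6)  (2,8)  (6,9)  (8,11)  (8,12)  (13,14)  (15,17)  (23,24)  (24,25)  (20,26)
take (0,2); take (4,6); take (6,9); take (13,14); take (15,17); take (23,24); take (24,25); skip (20,26).
Selected: (0,2) (4,6) (6,9) (13,14) (15,17) (23,24) (24,25)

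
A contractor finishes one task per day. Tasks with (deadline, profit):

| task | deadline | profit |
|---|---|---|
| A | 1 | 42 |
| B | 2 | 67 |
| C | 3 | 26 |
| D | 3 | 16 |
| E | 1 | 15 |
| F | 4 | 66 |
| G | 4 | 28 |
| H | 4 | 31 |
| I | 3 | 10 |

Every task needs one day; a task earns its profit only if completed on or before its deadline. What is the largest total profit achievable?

Profit order: B=67 F=66 A=42 H=31 G=28 C=26 D=16 E=15 I=10
Assign: B→slot 2, F→slot 4, A→slot 1, H→slot 3, G skipped, C skipped, D skipped, E skipped, I skipped.
Slots: [1:A] [2:B] [3:H] [4:F]
Profit = 42 + 67 + 31 + 66 = 206

206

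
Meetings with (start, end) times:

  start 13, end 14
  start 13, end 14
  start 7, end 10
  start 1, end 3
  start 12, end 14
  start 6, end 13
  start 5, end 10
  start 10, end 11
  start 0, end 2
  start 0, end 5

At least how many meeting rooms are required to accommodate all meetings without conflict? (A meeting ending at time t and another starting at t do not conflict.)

3

Count concurrent intervals with a sweep; the peak is the room count.
Events (time:±→running): 0:+→1 0:+→2 1:+→3 … peak 3.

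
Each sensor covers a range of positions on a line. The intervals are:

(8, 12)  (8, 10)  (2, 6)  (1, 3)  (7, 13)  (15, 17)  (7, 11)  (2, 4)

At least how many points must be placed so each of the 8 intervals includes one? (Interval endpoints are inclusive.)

Sort by right endpoint; whenever an interval is uncovered, place a point at its right end.
By right end: [1,3]  [2,4]  [2,6]  [8,10]  [7,11]  [8,12]  [7,13]  [15,17]
[1,3] uncovered → point at 3; [8,10] uncovered → point at 10; [15,17] uncovered → point at 17.
Points: 3, 10, 17 (3 total).

3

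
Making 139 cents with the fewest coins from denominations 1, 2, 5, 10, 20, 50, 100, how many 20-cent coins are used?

Use the largest denomination that fits, subtract, and repeat.
139 − 1×100→39 − 1×20→19 − 1×10→9 − 1×5→4 − 2×2→0
Count of 20: 1

1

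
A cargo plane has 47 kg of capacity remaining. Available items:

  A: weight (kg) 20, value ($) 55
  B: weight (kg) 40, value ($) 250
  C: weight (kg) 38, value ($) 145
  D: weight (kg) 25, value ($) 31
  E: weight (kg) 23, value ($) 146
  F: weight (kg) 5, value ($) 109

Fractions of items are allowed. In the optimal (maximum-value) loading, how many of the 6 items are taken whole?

2

Order: F (109/5=21.80) > E (146/23=6.35) > B (250/40=6.25) > C (145/38=3.82) > A (55/20=2.75) > D (31/25=1.24)
Fill: take F (5 @ 109) → take E (23 @ 146) → take 19/40 of B → 118.75; 47/47 used.
2 item(s) taken whole; one partial (take 19/40 of B).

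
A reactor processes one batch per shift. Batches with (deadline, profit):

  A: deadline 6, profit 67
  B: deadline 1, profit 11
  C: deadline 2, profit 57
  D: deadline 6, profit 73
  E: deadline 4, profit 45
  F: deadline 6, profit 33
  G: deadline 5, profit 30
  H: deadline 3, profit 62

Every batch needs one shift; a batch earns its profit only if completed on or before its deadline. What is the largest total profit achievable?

337

Take jobs in profit order; each goes to the latest open slot no later than its deadline.
Profit order: D=73 A=67 H=62 C=57 E=45 F=33 G=30 B=11
Assign: D→slot 6, A→slot 5, H→slot 3, C→slot 2, E→slot 4, F→slot 1, G skipped, B skipped.
Slots: [1:F] [2:C] [3:H] [4:E] [5:A] [6:D]
Profit = 33 + 57 + 62 + 45 + 67 + 73 = 337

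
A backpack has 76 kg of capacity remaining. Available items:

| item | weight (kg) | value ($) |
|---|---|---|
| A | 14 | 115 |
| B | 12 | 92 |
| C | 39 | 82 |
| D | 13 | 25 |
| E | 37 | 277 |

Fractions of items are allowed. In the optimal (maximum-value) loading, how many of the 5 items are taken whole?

3

Sort by value per unit weight and fill in that order.
Order: A (115/14=8.21) > B (92/12=7.67) > E (277/37=7.49) > C (82/39=2.10) > D (25/13=1.92)
Fill: take A (14 @ 115) → take B (12 @ 92) → take E (37 @ 277) → take 13/39 of C → 27.33; 76/76 used.
3 item(s) taken whole; one partial (take 13/39 of C).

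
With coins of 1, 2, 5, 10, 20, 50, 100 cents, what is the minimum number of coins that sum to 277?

Greedy: take as many of the largest coin as possible, then repeat with the remainder.
277 − 2×100→77 − 1×50→27 − 1×20→7 − 1×5→2 − 1×2→0
Total coins = 2 + 1 + 1 + 1 + 1 = 6

6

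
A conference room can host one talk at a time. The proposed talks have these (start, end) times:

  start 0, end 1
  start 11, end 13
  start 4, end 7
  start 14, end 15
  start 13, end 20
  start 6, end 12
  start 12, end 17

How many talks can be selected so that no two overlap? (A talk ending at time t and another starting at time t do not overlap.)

4

Order by finish time; keep every interval that doesn't clash with the previous kept one.
Sorted by end: (0,1)  (4,7)  (6,12)  (11,13)  (14,15)  (12,17)  (13,20)
take (0,1); take (4,7); skip (6,12); take (11,13); take (14,15); skip (13,20).
Selected 4 talks.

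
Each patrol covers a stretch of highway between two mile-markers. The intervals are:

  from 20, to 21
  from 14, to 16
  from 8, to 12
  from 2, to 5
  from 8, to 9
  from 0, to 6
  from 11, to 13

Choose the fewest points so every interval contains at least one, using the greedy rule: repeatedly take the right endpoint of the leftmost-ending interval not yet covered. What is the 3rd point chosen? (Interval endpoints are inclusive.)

13

Sorted: [2,5] [0,6] [8,9] [8,12] [11,13] [14,16] [20,21]
{[2,5],[0,6]} hit by 5; {[8,9],[8,12]} hit by 9; {[11,13]} hit by 13; {[14,16]} hit by 16; {[20,21]} hit by 21.
Points: 5, 9, 13, 16, 21 (5 total).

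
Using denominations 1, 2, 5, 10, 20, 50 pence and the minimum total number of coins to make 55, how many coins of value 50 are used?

Greedy: take as many of the largest coin as possible, then repeat with the remainder.
55 = 1×50 + 1×5
Count of 50: 1

1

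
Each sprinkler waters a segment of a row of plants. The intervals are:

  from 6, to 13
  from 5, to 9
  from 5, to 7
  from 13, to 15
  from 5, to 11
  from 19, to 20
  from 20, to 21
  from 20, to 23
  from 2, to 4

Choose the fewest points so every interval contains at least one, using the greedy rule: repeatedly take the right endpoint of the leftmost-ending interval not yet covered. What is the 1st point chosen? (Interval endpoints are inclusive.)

4

Process intervals by earliest right end; each time one isn't hit yet, stab at its right endpoint.
Sorted: [2,4] [5,7] [5,9] [5,11] [6,13] [13,15] [19,20] [20,21] [20,23]
{[2,4]} hit by 4; {[5,7],[5,9],[5,11],[6,13]} hit by 7; {[13,15]} hit by 15; {[19,20],[20,21],[20,23]} hit by 20.
Points: 4, 7, 15, 20 (4 total).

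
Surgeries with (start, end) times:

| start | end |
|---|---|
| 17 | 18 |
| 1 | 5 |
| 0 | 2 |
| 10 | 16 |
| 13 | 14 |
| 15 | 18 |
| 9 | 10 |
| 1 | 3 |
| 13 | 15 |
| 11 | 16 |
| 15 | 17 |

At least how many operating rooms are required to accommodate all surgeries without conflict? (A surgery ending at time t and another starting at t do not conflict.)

The answer is the maximum number of intervals overlapping at any instant.
starts: [0, 1, 1, 9, 10, 11, 13, 13, 15, 15, 17]
ends:   [2, 3, 5, 10, 14, 15, 16, 16, 17, 18, 18]
s0→1 s1→2 s1→3 e2→2 e3→1 e5→0 s9→1 e10→0 s10→1 s11→2 s13→3 s13→4  — peak 4.

4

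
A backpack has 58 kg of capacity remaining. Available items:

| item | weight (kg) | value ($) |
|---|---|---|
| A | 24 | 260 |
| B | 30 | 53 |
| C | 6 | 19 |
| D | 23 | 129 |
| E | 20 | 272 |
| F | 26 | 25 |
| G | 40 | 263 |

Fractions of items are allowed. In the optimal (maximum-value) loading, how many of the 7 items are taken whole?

Ratios (sorted): E 13.60, A 10.83, G 6.58, D 5.61, C 3.17, B 1.77, F 0.96
take E (20 @ 272); take A (24 @ 260); take 14/40 of G → 92.05. Capacity used 58/58.
2 item(s) taken whole; one partial (take 14/40 of G).

2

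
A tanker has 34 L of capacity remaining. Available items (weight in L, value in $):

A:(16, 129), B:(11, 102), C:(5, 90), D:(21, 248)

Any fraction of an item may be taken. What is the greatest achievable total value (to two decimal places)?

412.18

Greedy by value/weight ratio, highest first.
Ratios (sorted): C 18.00, D 11.81, B 9.27, A 8.06
take C (5 @ 90); take D (21 @ 248); take 8/11 of B → 74.18. Capacity used 34/34.
Total value = 412.18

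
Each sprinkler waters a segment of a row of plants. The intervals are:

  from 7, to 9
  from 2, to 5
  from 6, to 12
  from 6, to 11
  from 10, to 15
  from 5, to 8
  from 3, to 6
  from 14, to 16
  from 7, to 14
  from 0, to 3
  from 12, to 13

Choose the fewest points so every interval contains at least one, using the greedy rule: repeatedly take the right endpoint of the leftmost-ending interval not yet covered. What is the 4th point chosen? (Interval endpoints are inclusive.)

By right end: [0,3]  [2,5]  [3,6]  [5,8]  [7,9]  [6,11]  [6,12]  [12,13]  [7,14]  [10,15]  [14,16]
[0,3] uncovered → point at 3; [5,8] uncovered → point at 8; [12,13] uncovered → point at 13; [14,16] uncovered → point at 16.
Points: 3, 8, 13, 16 (4 total).

16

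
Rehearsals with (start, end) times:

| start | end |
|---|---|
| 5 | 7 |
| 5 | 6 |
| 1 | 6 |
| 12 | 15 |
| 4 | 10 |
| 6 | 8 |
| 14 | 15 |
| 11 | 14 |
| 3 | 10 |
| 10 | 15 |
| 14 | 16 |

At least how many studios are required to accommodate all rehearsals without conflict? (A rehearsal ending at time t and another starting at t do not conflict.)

5

The answer is the maximum number of intervals overlapping at any instant.
starts: [1, 3, 4, 5, 5, 6, 10, 11, 12, 14, 14]
ends:   [6, 6, 7, 8, 10, 10, 14, 15, 15, 15, 16]
s1→1 s3→2 s4→3 s5→4 s5→5  — peak 5.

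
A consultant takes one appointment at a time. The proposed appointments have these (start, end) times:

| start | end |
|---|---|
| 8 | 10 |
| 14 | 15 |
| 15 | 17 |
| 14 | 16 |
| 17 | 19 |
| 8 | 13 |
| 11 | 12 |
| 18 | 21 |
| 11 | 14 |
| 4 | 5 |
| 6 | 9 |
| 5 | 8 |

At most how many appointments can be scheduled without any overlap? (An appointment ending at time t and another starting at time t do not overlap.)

Greedy by earliest finish: after sorting by end time, pick each interval compatible with the last pick.
By end time: (4,5), (5,8), (6,9), (8,10), (11,12), (8,13), (11,14), (14,15), (14,16), (15,17), (17,19), (18,21).
Pick (4,5); next start ≥ 5 → (5,8); next start ≥ 8 → (8,10); next start ≥ 10 → (11,12); next start ≥ 12 → (14,15); next start ≥ 15 → (15,17); next start ≥ 17 → (17,19).
Selected 7 appointments.

7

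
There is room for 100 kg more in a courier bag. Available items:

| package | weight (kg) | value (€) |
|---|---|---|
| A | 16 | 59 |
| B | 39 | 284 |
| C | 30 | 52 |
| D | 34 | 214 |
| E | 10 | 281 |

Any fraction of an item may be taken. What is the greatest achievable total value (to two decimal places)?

Sort by value per unit weight and fill in that order.
Ratios (sorted): E 28.10, B 7.28, D 6.29, A 3.69, C 1.73
take E (10 @ 281); take B (39 @ 284); take D (34 @ 214); take A (16 @ 59); take 1/30 of C → 1.73. Capacity used 100/100.
Total value = 839.73

839.73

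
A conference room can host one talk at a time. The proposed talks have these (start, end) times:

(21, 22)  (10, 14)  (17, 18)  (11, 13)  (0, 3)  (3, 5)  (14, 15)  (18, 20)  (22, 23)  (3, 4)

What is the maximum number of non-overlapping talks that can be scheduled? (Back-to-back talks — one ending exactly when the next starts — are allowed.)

8

Greedy by earliest finish: after sorting by end time, pick each interval compatible with the last pick.
By end time: (0,3), (3,4), (3,5), (11,13), (10,14), (14,15), (17,18), (18,20), (21,22), (22,23).
Pick (0,3); next start ≥ 3 → (3,4); next start ≥ 4 → (11,13); next start ≥ 13 → (14,15); next start ≥ 15 → (17,18); next start ≥ 18 → (18,20); next start ≥ 20 → (21,22); next start ≥ 22 → (22,23).
Selected 8 talks.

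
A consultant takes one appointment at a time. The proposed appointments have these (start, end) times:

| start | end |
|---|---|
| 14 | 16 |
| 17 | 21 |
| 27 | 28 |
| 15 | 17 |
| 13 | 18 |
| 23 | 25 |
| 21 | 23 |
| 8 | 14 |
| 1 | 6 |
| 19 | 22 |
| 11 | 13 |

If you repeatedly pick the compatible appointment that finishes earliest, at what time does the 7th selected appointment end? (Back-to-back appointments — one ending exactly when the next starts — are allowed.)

Greedy by earliest finish: after sorting by end time, pick each interval compatible with the last pick.
By end time: (1,6), (11,13), (8,14), (14,16), (15,17), (13,18), (17,21), (19,22), (21,23), (23,25), (27,28).
Pick (1,6); next start ≥ 6 → (11,13); next start ≥ 13 → (14,16); next start ≥ 16 → (17,21); next start ≥ 21 → (21,23); next start ≥ 23 → (23,25); next start ≥ 25 → (27,28).
Selected: (1,6) (11,13) (14,16) (17,21) (21,23) (23,25) (27,28)

28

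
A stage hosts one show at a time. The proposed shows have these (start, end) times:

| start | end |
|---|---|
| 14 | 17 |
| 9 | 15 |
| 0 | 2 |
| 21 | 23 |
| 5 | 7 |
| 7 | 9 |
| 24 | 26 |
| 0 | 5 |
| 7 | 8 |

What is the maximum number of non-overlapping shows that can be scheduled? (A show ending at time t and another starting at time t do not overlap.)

By end time: (0,2), (0,5), (5,7), (7,8), (7,9), (9,15), (14,17), (21,23), (24,26).
Pick (0,2); next start ≥ 2 → (5,7); next start ≥ 7 → (7,8); next start ≥ 8 → (9,15); next start ≥ 15 → (21,23); next start ≥ 23 → (24,26).
Selected 6 shows.

6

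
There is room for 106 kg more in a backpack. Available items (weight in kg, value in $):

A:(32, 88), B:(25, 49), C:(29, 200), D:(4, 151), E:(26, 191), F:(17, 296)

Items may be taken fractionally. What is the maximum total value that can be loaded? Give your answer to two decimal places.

920.50

Ratios (sorted): D 37.75, F 17.41, E 7.35, C 6.90, A 2.75, B 1.96
take D (4 @ 151); take F (17 @ 296); take E (26 @ 191); take C (29 @ 200); take 30/32 of A → 82.50. Capacity used 106/106.
Total value = 920.50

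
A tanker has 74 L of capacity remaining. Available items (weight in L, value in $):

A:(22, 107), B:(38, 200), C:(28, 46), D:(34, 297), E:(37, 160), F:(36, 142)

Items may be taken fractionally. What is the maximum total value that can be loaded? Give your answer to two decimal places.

506.73

Greedy by value/weight ratio, highest first.
Ratios (sorted): D 8.74, B 5.26, A 4.86, E 4.32, F 3.94, C 1.64
take D (34 @ 297); take B (38 @ 200); take 2/22 of A → 9.73. Capacity used 74/74.
Total value = 506.73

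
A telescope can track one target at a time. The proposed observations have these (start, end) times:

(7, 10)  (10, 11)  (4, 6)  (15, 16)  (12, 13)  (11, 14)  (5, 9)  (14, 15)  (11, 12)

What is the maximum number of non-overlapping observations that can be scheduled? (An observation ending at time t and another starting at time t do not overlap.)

Order by finish time; keep every interval that doesn't clash with the previous kept one.
By end time: (4,6), (5,9), (7,10), (10,11), (11,12), (12,13), (11,14), (14,15), (15,16).
Pick (4,6); next start ≥ 6 → (7,10); next start ≥ 10 → (10,11); next start ≥ 11 → (11,12); next start ≥ 12 → (12,13); next start ≥ 13 → (14,15); next start ≥ 15 → (15,16).
Selected 7 observations.

7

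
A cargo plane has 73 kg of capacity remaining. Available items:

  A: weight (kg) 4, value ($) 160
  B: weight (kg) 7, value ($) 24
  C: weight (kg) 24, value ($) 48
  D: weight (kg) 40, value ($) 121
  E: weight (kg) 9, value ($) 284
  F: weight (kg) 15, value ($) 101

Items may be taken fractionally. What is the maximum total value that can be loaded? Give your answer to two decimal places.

Order: A (160/4=40.00) > E (284/9=31.56) > F (101/15=6.73) > B (24/7=3.43) > D (121/40=3.02) > C (48/24=2.00)
Fill: take A (4 @ 160) → take E (9 @ 284) → take F (15 @ 101) → take B (7 @ 24) → take 38/40 of D → 114.95; 73/73 used.
Total value = 683.95

683.95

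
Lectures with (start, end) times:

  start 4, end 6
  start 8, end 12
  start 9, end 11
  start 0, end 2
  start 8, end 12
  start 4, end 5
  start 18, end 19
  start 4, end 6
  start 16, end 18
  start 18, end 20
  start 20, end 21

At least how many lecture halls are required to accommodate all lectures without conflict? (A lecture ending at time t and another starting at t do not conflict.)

starts: [0, 4, 4, 4, 8, 8, 9, 16, 18, 18, 20]
ends:   [2, 5, 6, 6, 11, 12, 12, 18, 19, 20, 21]
s0→1 e2→0 s4→1 s4→2 s4→3  — peak 3.

3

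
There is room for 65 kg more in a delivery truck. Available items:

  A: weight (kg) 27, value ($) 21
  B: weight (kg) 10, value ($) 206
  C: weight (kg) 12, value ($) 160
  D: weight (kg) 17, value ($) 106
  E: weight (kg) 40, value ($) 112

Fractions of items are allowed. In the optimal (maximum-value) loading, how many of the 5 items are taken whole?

Order: B (206/10=20.60) > C (160/12=13.33) > D (106/17=6.24) > E (112/40=2.80) > A (21/27=0.78)
Fill: take B (10 @ 206) → take C (12 @ 160) → take D (17 @ 106) → take 26/40 of E → 72.80; 65/65 used.
3 item(s) taken whole; one partial (take 26/40 of E).

3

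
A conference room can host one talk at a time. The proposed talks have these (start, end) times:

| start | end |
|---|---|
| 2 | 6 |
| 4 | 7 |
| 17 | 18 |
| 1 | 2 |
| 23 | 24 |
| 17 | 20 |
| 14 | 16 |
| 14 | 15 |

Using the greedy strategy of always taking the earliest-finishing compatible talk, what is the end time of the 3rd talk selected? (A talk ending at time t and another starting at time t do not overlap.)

Order by finish time; keep every interval that doesn't clash with the previous kept one.
By end time: (1,2), (2,6), (4,7), (14,15), (14,16), (17,18), (17,20), (23,24).
Pick (1,2); next start ≥ 2 → (2,6); next start ≥ 6 → (14,15); next start ≥ 15 → (17,18); next start ≥ 18 → (23,24).
Selected: (1,2) (2,6) (14,15) (17,18) (23,24)

15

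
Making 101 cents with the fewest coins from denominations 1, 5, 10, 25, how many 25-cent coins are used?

Use the largest denomination that fits, subtract, and repeat.
101 = 4×25 + 1×1
Count of 25: 4

4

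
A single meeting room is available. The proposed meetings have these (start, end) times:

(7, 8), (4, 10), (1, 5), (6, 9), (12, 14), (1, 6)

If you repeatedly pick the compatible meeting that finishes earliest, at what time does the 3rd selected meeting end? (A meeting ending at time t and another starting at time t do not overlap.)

Order by finish time; keep every interval that doesn't clash with the previous kept one.
Sorted by end: (1,5)  (1,6)  (7,8)  (6,9)  (4,10)  (12,14)
take (1,5); take (7,8); skip (4,10); take (12,14).
Selected: (1,5) (7,8) (12,14)

14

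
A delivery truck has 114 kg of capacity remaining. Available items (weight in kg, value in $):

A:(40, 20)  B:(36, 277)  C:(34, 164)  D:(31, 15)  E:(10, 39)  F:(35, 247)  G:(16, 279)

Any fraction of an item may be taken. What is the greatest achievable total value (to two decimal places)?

Sort by value per unit weight and fill in that order.
Order: G (279/16=17.44) > B (277/36=7.69) > F (247/35=7.06) > C (164/34=4.82) > E (39/10=3.90) > A (20/40=0.50) > D (15/31=0.48)
Fill: take G (16 @ 279) → take B (36 @ 277) → take F (35 @ 247) → take 27/34 of C → 130.24; 114/114 used.
Total value = 933.24

933.24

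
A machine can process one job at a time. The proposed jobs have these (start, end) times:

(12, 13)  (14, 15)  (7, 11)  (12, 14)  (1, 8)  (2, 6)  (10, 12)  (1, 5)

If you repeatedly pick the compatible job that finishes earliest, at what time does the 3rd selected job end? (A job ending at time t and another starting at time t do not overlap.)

Order by finish time; keep every interval that doesn't clash with the previous kept one.
Sorted by end: (1,5)  (2,6)  (1,8)  (7,11)  (10,12)  (12,13)  (12,14)  (14,15)
take (1,5); skip (1,8); take (7,11); take (12,13); take (14,15).
Selected: (1,5) (7,11) (12,13) (14,15)

13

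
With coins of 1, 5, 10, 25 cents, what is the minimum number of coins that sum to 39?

39 = 1×25 + 1×10 + 4×1
Total coins = 1 + 1 + 4 = 6

6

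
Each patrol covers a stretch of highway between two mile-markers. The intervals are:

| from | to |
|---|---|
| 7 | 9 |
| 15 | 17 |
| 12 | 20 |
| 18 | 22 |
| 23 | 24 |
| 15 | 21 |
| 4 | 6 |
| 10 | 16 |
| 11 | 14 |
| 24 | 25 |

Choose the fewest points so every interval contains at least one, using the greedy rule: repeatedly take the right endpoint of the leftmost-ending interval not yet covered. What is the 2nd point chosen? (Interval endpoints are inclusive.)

Process intervals by earliest right end; each time one isn't hit yet, stab at its right endpoint.
By right end: [4,6]  [7,9]  [11,14]  [10,16]  [15,17]  [12,20]  [15,21]  [18,22]  [23,24]  [24,25]
[4,6] uncovered → point at 6; [7,9] uncovered → point at 9; [11,14] uncovered → point at 14; [15,17] uncovered → point at 17; [18,22] uncovered → point at 22; [23,24] uncovered → point at 24.
Points: 6, 9, 14, 17, 22, 24 (6 total).

9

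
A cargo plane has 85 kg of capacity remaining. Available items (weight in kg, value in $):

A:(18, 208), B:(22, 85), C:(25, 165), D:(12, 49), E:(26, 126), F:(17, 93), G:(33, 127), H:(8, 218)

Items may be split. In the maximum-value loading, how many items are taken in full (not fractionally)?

Sort by value per unit weight and fill in that order.
Order: H (218/8=27.25) > A (208/18=11.56) > C (165/25=6.60) > F (93/17=5.47) > E (126/26=4.85) > D (49/12=4.08) > B (85/22=3.86) > G (127/33=3.85)
Fill: take H (8 @ 218) → take A (18 @ 208) → take C (25 @ 165) → take F (17 @ 93) → take 17/26 of E → 82.38; 85/85 used.
4 item(s) taken whole; one partial (take 17/26 of E).

4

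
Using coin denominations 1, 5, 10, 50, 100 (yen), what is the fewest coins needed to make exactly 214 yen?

7

Use the largest denomination that fits, subtract, and repeat.
214 = 2×100 + 1×10 + 4×1
Total coins = 2 + 1 + 4 = 7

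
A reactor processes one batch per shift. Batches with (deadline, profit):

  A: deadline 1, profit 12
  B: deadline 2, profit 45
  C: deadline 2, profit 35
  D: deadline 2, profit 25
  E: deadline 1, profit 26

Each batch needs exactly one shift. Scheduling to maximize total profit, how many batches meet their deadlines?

2

Take jobs in profit order; each goes to the latest open slot no later than its deadline.
By profit: B(d2,45), C(d2,35), E(d1,26), D(d2,25), A(d1,12)
B→slot 2; C→slot 1; E skipped; D skipped; A skipped.
2 of 5 scheduled.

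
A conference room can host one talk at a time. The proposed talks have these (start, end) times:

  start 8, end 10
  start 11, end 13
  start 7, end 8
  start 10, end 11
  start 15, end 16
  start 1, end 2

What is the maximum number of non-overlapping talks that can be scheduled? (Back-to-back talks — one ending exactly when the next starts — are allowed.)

By end time: (1,2), (7,8), (8,10), (10,11), (11,13), (15,16).
Pick (1,2); next start ≥ 2 → (7,8); next start ≥ 8 → (8,10); next start ≥ 10 → (10,11); next start ≥ 11 → (11,13); next start ≥ 13 → (15,16).
Selected 6 talks.

6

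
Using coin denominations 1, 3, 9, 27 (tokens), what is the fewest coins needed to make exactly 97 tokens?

Use the largest denomination that fits, subtract, and repeat.
97 = 3×27 + 1×9 + 2×3 + 1×1
Total coins = 3 + 1 + 2 + 1 = 7

7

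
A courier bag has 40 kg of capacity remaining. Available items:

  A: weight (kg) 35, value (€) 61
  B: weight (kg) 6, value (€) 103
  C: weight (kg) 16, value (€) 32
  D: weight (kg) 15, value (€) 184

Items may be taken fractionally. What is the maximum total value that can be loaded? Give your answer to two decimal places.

Greedy by value/weight ratio, highest first.
Ratios (sorted): B 17.17, D 12.27, C 2.00, A 1.74
take B (6 @ 103); take D (15 @ 184); take C (16 @ 32); take 3/35 of A → 5.23. Capacity used 40/40.
Total value = 324.23

324.23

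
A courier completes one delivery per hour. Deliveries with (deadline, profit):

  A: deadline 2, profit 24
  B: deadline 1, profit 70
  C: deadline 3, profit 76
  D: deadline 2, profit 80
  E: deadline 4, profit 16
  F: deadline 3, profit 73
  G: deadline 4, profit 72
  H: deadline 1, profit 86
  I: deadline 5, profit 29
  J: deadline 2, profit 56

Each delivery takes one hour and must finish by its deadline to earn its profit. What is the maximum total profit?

343

Profit order: H=86 D=80 C=76 F=73 G=72 B=70 J=56 I=29 A=24 E=16
Assign: H→slot 1, D→slot 2, C→slot 3, F skipped, G→slot 4, B skipped, J skipped, I→slot 5, A skipped, E skipped.
Slots: [1:H] [2:D] [3:C] [4:G] [5:I]
Profit = 86 + 80 + 76 + 72 + 29 = 343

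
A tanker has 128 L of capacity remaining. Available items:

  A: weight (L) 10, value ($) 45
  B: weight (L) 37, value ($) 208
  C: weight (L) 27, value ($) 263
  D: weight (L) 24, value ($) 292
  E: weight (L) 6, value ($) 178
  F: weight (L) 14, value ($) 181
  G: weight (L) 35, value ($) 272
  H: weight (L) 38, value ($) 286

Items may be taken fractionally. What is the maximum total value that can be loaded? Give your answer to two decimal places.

Greedy by value/weight ratio, highest first.
Order: E (178/6=29.67) > F (181/14=12.93) > D (292/24=12.17) > C (263/27=9.74) > G (272/35=7.77) > H (286/38=7.53) > B (208/37=5.62) > A (45/10=4.50)
Fill: take E (6 @ 178) → take F (14 @ 181) → take D (24 @ 292) → take C (27 @ 263) → take G (35 @ 272) → take 22/38 of H → 165.58; 128/128 used.
Total value = 1351.58

1351.58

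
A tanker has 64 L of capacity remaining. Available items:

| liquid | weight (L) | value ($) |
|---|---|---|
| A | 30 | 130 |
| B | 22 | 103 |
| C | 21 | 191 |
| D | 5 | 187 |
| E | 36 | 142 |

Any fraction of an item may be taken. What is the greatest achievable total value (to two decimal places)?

550.33

Sort by value per unit weight and fill in that order.
Order: D (187/5=37.40) > C (191/21=9.10) > B (103/22=4.68) > A (130/30=4.33) > E (142/36=3.94)
Fill: take D (5 @ 187) → take C (21 @ 191) → take B (22 @ 103) → take 16/30 of A → 69.33; 64/64 used.
Total value = 550.33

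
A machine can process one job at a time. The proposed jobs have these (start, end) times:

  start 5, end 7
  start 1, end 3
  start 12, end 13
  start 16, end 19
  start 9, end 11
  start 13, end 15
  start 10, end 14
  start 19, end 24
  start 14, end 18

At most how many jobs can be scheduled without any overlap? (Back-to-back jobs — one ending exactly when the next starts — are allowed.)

7

Greedy by earliest finish: after sorting by end time, pick each interval compatible with the last pick.
Sorted by end: (1,3)  (5,7)  (9,11)  (12,13)  (10,14)  (13,15)  (14,18)  (16,19)  (19,24)
take (1,3); take (5,7); take (9,11); take (12,13); take (13,15); take (16,19); take (19,24).
Selected 7 jobs.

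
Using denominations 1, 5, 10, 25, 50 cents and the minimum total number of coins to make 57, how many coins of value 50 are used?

1

57 = 1×50 + 1×5 + 2×1
Count of 50: 1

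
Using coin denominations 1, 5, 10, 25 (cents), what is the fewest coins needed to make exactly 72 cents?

72 − 2×25→22 − 2×10→2 − 2×1→0
Total coins = 2 + 2 + 2 = 6

6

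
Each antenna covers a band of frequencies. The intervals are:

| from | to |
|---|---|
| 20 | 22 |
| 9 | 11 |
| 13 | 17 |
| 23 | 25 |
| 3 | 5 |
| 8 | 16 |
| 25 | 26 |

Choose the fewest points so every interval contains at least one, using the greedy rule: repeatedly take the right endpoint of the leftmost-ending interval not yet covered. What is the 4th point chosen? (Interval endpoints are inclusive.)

Sorted: [3,5] [9,11] [8,16] [13,17] [20,22] [23,25] [25,26]
{[3,5]} hit by 5; {[9,11],[8,16]} hit by 11; {[13,17]} hit by 17; {[20,22]} hit by 22; {[23,25],[25,26]} hit by 25.
Points: 5, 11, 17, 22, 25 (5 total).

22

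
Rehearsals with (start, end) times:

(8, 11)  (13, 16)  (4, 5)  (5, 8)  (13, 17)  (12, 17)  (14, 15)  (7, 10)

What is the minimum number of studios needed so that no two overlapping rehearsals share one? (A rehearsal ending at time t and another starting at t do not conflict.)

The answer is the maximum number of intervals overlapping at any instant.
starts: [4, 5, 7, 8, 12, 13, 13, 14]
ends:   [5, 8, 10, 11, 15, 16, 17, 17]
s4→1 e5→0 s5→1 s7→2 e8→1 s8→2 e10→1 e11→0 s12→1 s13→2 s13→3 s14→4  — peak 4.

4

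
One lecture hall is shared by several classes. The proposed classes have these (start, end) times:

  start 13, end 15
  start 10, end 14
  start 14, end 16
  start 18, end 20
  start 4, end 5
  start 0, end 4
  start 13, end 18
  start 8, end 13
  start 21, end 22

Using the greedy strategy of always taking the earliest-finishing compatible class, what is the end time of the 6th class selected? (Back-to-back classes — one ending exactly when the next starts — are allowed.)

22

Order by finish time; keep every interval that doesn't clash with the previous kept one.
Sorted by end: (0,4)  (4,5)  (8,13)  (10,14)  (13,15)  (14,16)  (13,18)  (18,20)  (21,22)
take (0,4); take (4,5); take (8,13); skip (10,14); take (13,15); take (18,20); take (21,22).
Selected: (0,4) (4,5) (8,13) (13,15) (18,20) (21,22)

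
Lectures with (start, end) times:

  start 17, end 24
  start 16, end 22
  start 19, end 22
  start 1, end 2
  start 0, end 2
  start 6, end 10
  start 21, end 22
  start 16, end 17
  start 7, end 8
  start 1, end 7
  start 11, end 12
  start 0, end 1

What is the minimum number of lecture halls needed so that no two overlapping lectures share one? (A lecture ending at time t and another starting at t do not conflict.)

4

Count concurrent intervals with a sweep; the peak is the room count.
starts: [0, 0, 1, 1, 6, 7, 11, 16, 16, 17, 19, 21]
ends:   [1, 2, 2, 7, 8, 10, 12, 17, 22, 22, 22, 24]
s0→1 s0→2 e1→1 s1→2 s1→3 e2→2 e2→1 s6→2 e7→1 s7→2 e8→1 e10→0 s11→1 e12→0 s16→1 s16→2 e17→1 s17→2 s19→3 s21→4  — peak 4.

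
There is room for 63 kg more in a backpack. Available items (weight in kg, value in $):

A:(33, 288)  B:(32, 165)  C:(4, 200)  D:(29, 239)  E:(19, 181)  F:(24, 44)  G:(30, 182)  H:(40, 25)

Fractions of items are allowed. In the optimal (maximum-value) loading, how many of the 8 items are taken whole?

Order: C (200/4=50.00) > E (181/19=9.53) > A (288/33=8.73) > D (239/29=8.24) > G (182/30=6.07) > B (165/32=5.16) > F (44/24=1.83) > H (25/40=0.62)
Fill: take C (4 @ 200) → take E (19 @ 181) → take A (33 @ 288) → take 7/29 of D → 57.69; 63/63 used.
3 item(s) taken whole; one partial (take 7/29 of D).

3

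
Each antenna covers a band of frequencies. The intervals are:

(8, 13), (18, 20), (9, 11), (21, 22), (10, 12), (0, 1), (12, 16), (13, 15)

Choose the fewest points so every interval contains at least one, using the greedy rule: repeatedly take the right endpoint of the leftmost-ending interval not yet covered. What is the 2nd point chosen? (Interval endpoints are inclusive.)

11

Sorted: [0,1] [9,11] [10,12] [8,13] [13,15] [12,16] [18,20] [21,22]
{[0,1]} hit by 1; {[9,11],[10,12],[8,13]} hit by 11; {[13,15],[12,16]} hit by 15; {[18,20]} hit by 20; {[21,22]} hit by 22.
Points: 1, 11, 15, 20, 22 (5 total).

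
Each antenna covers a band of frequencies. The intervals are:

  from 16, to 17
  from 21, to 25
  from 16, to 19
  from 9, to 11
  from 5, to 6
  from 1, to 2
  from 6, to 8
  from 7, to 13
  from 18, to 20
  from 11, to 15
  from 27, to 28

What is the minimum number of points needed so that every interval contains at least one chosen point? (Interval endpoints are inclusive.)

Sort by right endpoint; whenever an interval is uncovered, place a point at its right end.
By right end: [1,2]  [5,6]  [6,8]  [9,11]  [7,13]  [11,15]  [16,17]  [16,19]  [18,20]  [21,25]  [27,28]
[1,2] uncovered → point at 2; [5,6] uncovered → point at 6; [9,11] uncovered → point at 11; [16,17] uncovered → point at 17; [18,20] uncovered → point at 20; [21,25] uncovered → point at 25; [27,28] uncovered → point at 28.
Points: 2, 6, 11, 17, 20, 25, 28 (7 total).

7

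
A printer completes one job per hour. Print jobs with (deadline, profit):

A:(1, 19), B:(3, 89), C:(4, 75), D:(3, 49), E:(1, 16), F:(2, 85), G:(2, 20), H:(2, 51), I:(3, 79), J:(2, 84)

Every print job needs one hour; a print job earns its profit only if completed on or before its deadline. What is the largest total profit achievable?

Profit order: B=89 F=85 J=84 I=79 C=75 H=51 D=49 G=20 A=19 E=16
Assign: B→slot 3, F→slot 2, J→slot 1, I skipped, C→slot 4, H skipped, D skipped, G skipped, A skipped, E skipped.
Slots: [1:J] [2:F] [3:B] [4:C]
Profit = 84 + 85 + 89 + 75 = 333

333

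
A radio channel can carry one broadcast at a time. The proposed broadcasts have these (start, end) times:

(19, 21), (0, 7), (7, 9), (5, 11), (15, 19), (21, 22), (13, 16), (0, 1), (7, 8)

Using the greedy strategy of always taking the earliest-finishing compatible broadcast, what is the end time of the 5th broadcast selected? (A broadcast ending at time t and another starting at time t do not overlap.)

22

Sorted by end: (0,1)  (0,7)  (7,8)  (7,9)  (5,11)  (13,16)  (15,19)  (19,21)  (21,22)
take (0,1); take (7,8); take (13,16); take (19,21); take (21,22).
Selected: (0,1) (7,8) (13,16) (19,21) (21,22)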